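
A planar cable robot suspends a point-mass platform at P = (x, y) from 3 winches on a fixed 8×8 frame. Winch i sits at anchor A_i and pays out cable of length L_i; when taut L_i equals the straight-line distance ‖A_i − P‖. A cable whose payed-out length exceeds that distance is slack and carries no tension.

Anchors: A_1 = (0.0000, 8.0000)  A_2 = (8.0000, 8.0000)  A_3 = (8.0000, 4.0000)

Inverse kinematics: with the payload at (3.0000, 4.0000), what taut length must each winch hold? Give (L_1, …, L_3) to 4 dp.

cable 1: Δx=-3.0000, Δy=4.0000; L_1 = √(Δx²+Δy²) = 5.0000
cable 2: Δx=5.0000, Δy=4.0000; L_2 = √(Δx²+Δy²) = 6.4031
cable 3: Δx=5.0000, Δy=0.0000; L_3 = √(Δx²+Δy²) = 5.0000

(5.0000, 6.4031, 5.0000)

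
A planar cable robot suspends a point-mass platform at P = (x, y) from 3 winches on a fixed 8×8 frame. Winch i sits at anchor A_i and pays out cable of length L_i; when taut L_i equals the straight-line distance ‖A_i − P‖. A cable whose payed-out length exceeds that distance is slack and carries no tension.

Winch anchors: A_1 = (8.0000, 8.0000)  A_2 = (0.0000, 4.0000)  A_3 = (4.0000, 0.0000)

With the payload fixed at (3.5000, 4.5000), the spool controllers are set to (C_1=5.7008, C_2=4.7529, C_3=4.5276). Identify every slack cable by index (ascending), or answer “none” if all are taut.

cable 1: L_1 = ‖A_1−P‖ = 5.7009;  C_1 = 5.7008 → taut
cable 2: L_2 = ‖A_2−P‖ = 3.5355;  C_2 = 4.7529 → slack
cable 3: L_3 = ‖A_3−P‖ = 4.5277;  C_3 = 4.5276 → taut

2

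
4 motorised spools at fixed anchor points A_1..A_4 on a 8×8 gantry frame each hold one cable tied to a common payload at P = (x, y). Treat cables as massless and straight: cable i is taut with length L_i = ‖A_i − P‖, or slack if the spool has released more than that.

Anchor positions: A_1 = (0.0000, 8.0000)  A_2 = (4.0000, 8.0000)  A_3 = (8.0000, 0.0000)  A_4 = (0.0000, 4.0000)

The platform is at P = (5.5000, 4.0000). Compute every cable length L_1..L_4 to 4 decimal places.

L_1 = √((0.0000−5.5000)² + (8.0000−4.0000)²) = 6.8007
L_2 = √((4.0000−5.5000)² + (8.0000−4.0000)²) = 4.2720
L_3 = √((8.0000−5.5000)² + (0.0000−4.0000)²) = 4.7170
L_4 = √((0.0000−5.5000)² + (4.0000−4.0000)²) = 5.5000

(6.8007, 4.2720, 4.7170, 5.5000)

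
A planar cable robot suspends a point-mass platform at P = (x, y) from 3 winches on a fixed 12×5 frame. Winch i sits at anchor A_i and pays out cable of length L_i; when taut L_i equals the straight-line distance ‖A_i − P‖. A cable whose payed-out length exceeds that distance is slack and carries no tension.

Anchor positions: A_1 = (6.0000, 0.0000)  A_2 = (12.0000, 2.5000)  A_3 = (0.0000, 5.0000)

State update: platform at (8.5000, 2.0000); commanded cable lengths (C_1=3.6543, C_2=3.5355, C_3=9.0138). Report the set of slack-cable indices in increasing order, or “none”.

1

cable 1: L_1 = ‖A_1−P‖ = 3.2016;  C_1 = 3.6543 → slack
cable 2: L_2 = ‖A_2−P‖ = 3.5355;  C_2 = 3.5355 → taut
cable 3: L_3 = ‖A_3−P‖ = 9.0139;  C_3 = 9.0138 → taut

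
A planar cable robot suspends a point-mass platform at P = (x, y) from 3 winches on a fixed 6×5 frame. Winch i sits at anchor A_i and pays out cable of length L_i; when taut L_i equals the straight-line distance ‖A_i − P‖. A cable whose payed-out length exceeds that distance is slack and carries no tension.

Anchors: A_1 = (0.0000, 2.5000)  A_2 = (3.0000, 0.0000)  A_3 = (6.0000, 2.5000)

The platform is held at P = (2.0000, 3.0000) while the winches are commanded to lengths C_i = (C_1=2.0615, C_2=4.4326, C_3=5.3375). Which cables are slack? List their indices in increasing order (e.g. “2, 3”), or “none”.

cable 1: √((-2.0000)²+(-0.5000)²)=2.0616, C_1=2.0615: taut
cable 2: √((1.0000)²+(-3.0000)²)=3.1623, C_2=4.4326: slack
cable 3: √((4.0000)²+(-0.5000)²)=4.0311, C_3=5.3375: slack

2, 3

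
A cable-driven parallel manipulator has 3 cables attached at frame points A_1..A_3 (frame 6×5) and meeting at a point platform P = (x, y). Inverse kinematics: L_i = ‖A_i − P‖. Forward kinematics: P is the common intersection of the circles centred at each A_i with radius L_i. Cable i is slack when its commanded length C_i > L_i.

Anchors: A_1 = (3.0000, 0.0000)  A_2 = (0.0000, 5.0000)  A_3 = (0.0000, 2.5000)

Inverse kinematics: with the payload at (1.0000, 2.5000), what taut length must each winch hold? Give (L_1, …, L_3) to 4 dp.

cable 1: Δx=2.0000, Δy=-2.5000; L_1 = √(Δx²+Δy²) = 3.2016
cable 2: Δx=-1.0000, Δy=2.5000; L_2 = √(Δx²+Δy²) = 2.6926
cable 3: Δx=-1.0000, Δy=0.0000; L_3 = √(Δx²+Δy²) = 1.0000

(3.2016, 2.6926, 1.0000)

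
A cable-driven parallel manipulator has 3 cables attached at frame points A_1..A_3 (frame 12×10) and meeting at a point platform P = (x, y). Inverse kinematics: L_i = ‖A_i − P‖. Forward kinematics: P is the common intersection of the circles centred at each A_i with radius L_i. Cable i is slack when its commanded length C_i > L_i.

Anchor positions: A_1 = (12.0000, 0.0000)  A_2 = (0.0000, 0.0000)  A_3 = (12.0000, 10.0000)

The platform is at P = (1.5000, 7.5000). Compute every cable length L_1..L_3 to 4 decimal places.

L_1: Δ = A_1−P = (10.5000, -7.5000) → ‖Δ‖ = √166.5000 = 12.9035
L_2: Δ = A_2−P = (-1.5000, -7.5000) → ‖Δ‖ = √58.5000 = 7.6485
L_3: Δ = A_3−P = (10.5000, 2.5000) → ‖Δ‖ = √116.5000 = 10.7935

(12.9035, 7.6485, 10.7935)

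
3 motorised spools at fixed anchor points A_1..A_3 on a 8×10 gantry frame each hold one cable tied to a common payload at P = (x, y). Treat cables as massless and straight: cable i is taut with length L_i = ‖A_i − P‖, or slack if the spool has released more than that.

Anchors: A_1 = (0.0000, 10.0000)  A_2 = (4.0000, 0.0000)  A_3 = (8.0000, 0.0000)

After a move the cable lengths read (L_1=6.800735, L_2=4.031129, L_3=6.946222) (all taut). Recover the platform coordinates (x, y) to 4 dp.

(2.0000, 3.5000)

each cable: (A_i−P)·(A_i−P) = L_i²; let c_i = ‖A_i‖²−L_i²
c_1 = 0.0000+100.0000−46.2500 = 53.7500
row 1: -8.0000x + 20.0000y = 54.0000  (c_2=-0.2500)
row 2: -16.0000x + 20.0000y = 38.0000  (c_3=15.7500)
Cramer on rows 1–2 → x = 2.0000, y = 3.5000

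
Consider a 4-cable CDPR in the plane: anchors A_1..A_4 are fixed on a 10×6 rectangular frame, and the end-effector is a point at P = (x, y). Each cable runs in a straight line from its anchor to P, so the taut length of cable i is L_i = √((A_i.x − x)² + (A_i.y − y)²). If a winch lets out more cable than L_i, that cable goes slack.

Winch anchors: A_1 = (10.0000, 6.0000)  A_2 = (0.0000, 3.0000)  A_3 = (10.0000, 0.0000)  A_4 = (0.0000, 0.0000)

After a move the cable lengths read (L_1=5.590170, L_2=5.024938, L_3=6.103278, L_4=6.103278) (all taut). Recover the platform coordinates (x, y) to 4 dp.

each cable: (A_i−P)·(A_i−P) = L_i²; let q_i = ‖A_i‖²−L_i²
q_1 = 100.0000+36.0000−31.2500 = 104.7500
row 1: 20.0000x + 6.0000y = 121.0000  (q_2=-16.2500)
row 2: 0.0000x + 12.0000y = 42.0000  (q_3=62.7500)
row 3: 20.0000x + 12.0000y = 142.0000  (q_4=-37.2500)
Cramer on rows 1–2 → x = 5.0000, y = 3.5000
check cable 4: ‖A_4−P‖² = 37.2500 ≈ L_4² = 37.2500 ✓

(5.0000, 3.5000)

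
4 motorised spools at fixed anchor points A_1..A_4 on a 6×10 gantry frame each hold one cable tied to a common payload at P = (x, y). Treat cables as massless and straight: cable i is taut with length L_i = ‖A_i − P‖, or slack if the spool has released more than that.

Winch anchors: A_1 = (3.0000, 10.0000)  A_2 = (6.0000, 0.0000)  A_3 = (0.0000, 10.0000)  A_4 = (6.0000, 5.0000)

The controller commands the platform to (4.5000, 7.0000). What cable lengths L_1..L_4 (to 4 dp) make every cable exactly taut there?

cable 1: Δx=-1.5000, Δy=3.0000; L_1 = √(Δx²+Δy²) = 3.3541
cable 2: Δx=1.5000, Δy=-7.0000; L_2 = √(Δx²+Δy²) = 7.1589
cable 3: Δx=-4.5000, Δy=3.0000; L_3 = √(Δx²+Δy²) = 5.4083
cable 4: Δx=1.5000, Δy=-2.0000; L_4 = √(Δx²+Δy²) = 2.5000

(3.3541, 7.1589, 5.4083, 2.5000)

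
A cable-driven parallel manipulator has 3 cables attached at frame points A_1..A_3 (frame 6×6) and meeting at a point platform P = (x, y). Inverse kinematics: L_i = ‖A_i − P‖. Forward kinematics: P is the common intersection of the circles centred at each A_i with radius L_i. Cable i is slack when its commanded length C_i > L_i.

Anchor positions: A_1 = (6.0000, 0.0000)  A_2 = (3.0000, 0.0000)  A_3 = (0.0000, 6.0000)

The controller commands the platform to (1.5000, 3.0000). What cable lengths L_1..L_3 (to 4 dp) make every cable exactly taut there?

L_1: Δ = A_1−P = (4.5000, -3.0000) → ‖Δ‖ = √29.2500 = 5.4083
L_2: Δ = A_2−P = (1.5000, -3.0000) → ‖Δ‖ = √11.2500 = 3.3541
L_3: Δ = A_3−P = (-1.5000, 3.0000) → ‖Δ‖ = √11.2500 = 3.3541

(5.4083, 3.3541, 3.3541)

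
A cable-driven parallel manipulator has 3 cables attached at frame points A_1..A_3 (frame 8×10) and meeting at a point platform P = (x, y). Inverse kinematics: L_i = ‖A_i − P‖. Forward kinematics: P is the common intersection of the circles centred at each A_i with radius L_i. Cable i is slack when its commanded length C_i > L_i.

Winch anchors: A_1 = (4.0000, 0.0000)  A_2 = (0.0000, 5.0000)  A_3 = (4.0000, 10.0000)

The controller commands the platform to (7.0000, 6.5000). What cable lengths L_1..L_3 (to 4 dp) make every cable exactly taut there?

(7.1589, 7.1589, 4.6098)

L_1: Δ = A_1−P = (-3.0000, -6.5000) → ‖Δ‖ = √51.2500 = 7.1589
L_2: Δ = A_2−P = (-7.0000, -1.5000) → ‖Δ‖ = √51.2500 = 7.1589
L_3: Δ = A_3−P = (-3.0000, 3.5000) → ‖Δ‖ = √21.2500 = 4.6098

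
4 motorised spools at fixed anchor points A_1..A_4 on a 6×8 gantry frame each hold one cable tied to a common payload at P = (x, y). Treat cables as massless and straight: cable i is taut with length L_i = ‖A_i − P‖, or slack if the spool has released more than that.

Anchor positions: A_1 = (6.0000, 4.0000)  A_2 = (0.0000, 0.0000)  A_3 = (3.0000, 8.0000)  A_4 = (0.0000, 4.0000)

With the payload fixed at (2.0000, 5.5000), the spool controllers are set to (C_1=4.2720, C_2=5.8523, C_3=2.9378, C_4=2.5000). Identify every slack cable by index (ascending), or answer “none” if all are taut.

3

cable 1: √((4.0000)²+(-1.5000)²)=4.2720, C_1=4.2720: taut
cable 2: √((-2.0000)²+(-5.5000)²)=5.8523, C_2=5.8523: taut
cable 3: √((1.0000)²+(2.5000)²)=2.6926, C_3=2.9378: slack
cable 4: √((-2.0000)²+(-1.5000)²)=2.5000, C_4=2.5000: taut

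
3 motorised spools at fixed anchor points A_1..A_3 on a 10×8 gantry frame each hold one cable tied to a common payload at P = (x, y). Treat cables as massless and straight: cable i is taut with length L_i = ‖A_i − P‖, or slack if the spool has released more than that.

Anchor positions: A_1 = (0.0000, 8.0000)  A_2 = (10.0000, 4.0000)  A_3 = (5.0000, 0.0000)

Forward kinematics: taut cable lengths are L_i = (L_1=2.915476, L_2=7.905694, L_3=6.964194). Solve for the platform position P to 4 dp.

circle eqns → linear via eq_j − eq_1; set q_j = A_j·A_j − L_j²
q_1 = 0.0000+64.0000−8.5000 = 55.5000
-20.0000·x + 8.0000·y = q_1−q_2 = 2.0000
-10.0000·x + 16.0000·y = q_1−q_3 = 79.0000
solve first two rows → x=2.5000, y=6.5000

(2.5000, 6.5000)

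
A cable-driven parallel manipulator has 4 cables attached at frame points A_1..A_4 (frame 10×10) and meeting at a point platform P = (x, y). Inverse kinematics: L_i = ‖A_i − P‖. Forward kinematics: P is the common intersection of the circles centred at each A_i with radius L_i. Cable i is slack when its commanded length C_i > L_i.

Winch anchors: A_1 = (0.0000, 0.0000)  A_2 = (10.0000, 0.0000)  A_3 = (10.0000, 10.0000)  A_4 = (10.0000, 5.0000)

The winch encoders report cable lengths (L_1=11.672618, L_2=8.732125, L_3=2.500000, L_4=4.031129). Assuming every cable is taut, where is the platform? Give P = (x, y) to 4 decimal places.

expand ‖A_i−P‖²=L_i² and subtract eq 1 (c_i ≔ ‖A_i‖²−L_i²)
c_1 = 0.0000+0.0000−136.2500 = -136.2500
eq1−eq2 → [-20.0000  0.0000]·P = -160.0000
eq1−eq3 → [-20.0000  -20.0000]·P = -330.0000
eq1−eq4 → [-20.0000  -10.0000]·P = -245.0000
2×2 solve → P = (8.0000, 8.5000)
check cable 4: ‖A_4−P‖² = 16.2500 ≈ L_4² = 16.2500 ✓

(8.0000, 8.5000)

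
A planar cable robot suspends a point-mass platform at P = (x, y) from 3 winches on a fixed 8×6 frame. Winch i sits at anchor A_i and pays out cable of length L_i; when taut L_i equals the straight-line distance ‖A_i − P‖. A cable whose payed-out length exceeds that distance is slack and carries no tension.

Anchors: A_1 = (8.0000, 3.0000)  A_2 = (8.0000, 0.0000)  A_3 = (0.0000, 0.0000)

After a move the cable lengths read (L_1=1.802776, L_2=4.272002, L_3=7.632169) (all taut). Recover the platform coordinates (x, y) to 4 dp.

circle eqns → linear via eq_j − eq_1; set k_j = A_j·A_j − L_j²
k_1 = 64.0000+9.0000−3.2500 = 69.7500
0.0000·x + 6.0000·y = k_1−k_2 = 24.0000
16.0000·x + 6.0000·y = k_1−k_3 = 128.0000
solve first two rows → x=6.5000, y=4.0000

(6.5000, 4.0000)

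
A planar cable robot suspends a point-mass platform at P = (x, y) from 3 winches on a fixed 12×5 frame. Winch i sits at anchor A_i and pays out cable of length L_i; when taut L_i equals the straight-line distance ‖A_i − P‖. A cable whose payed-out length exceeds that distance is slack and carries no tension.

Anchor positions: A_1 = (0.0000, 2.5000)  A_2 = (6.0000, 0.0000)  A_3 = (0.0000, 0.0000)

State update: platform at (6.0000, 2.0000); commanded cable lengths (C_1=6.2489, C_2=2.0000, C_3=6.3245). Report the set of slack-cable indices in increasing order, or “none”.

1

cable 1: L_1 = ‖A_1−P‖ = 6.0208;  C_1 = 6.2489 → slack
cable 2: L_2 = ‖A_2−P‖ = 2.0000;  C_2 = 2.0000 → taut
cable 3: L_3 = ‖A_3−P‖ = 6.3246;  C_3 = 6.3245 → taut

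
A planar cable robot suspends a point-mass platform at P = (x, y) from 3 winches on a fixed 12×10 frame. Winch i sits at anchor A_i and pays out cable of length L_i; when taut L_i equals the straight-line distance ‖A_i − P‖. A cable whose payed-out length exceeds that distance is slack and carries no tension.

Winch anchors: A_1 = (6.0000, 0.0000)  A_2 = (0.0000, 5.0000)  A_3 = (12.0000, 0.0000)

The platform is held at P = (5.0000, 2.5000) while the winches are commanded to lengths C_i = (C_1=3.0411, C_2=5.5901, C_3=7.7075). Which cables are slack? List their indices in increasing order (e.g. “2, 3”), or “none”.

1, 3

cable 1: √((1.0000)²+(-2.5000)²)=2.6926, C_1=3.0411: slack
cable 2: √((-5.0000)²+(2.5000)²)=5.5902, C_2=5.5901: taut
cable 3: √((7.0000)²+(-2.5000)²)=7.4330, C_3=7.7075: slack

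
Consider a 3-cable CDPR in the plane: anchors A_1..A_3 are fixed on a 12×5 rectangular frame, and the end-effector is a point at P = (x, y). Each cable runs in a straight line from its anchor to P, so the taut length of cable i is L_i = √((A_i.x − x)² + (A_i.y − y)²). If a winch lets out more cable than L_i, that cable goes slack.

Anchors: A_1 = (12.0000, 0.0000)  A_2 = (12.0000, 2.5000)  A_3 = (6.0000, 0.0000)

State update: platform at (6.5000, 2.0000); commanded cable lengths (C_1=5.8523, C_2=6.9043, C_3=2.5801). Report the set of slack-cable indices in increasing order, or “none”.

cable 1: L_1 = ‖A_1−P‖ = 5.8523;  C_1 = 5.8523 → taut
cable 2: L_2 = ‖A_2−P‖ = 5.5227;  C_2 = 6.9043 → slack
cable 3: L_3 = ‖A_3−P‖ = 2.0616;  C_3 = 2.5801 → slack

2, 3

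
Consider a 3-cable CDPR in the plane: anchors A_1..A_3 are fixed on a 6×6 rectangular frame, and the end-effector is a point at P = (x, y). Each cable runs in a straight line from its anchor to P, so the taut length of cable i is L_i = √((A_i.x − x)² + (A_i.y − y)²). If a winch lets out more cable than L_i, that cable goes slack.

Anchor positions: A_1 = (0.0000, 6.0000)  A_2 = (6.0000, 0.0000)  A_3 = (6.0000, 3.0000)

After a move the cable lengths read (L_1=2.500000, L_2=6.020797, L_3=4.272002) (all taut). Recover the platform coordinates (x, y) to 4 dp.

circle eqns → linear via eq_j − eq_1; set k_j = A_j·A_j − L_j²
k_1 = 0.0000+36.0000−6.2500 = 29.7500
-12.0000·x + 12.0000·y = k_1−k_2 = 30.0000
-12.0000·x + 6.0000·y = k_1−k_3 = 3.0000
solve first two rows → x=2.0000, y=4.5000

(2.0000, 4.5000)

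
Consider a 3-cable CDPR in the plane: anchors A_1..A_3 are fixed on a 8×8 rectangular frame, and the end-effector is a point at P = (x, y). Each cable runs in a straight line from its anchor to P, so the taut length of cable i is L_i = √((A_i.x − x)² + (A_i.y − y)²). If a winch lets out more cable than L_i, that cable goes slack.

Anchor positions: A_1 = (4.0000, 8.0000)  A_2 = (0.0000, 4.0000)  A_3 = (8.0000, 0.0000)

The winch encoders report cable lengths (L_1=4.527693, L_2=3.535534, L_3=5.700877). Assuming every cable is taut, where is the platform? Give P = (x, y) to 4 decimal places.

(3.5000, 3.5000)

each cable: (A_i−P)·(A_i−P) = L_i²; let q_i = ‖A_i‖²−L_i²
q_1 = 16.0000+64.0000−20.5000 = 59.5000
row 1: 8.0000x + 8.0000y = 56.0000  (q_2=3.5000)
row 2: -8.0000x + 16.0000y = 28.0000  (q_3=31.5000)
Cramer on rows 1–2 → x = 3.5000, y = 3.5000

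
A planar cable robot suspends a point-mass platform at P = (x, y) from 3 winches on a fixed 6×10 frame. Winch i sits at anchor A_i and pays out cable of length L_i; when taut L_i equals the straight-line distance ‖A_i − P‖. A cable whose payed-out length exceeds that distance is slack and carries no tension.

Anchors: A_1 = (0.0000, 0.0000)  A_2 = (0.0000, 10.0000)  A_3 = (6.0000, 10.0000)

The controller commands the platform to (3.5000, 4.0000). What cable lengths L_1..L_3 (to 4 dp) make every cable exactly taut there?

L_1 = √((0.0000−3.5000)² + (0.0000−4.0000)²) = 5.3151
L_2 = √((0.0000−3.5000)² + (10.0000−4.0000)²) = 6.9462
L_3 = √((6.0000−3.5000)² + (10.0000−4.0000)²) = 6.5000

(5.3151, 6.9462, 6.5000)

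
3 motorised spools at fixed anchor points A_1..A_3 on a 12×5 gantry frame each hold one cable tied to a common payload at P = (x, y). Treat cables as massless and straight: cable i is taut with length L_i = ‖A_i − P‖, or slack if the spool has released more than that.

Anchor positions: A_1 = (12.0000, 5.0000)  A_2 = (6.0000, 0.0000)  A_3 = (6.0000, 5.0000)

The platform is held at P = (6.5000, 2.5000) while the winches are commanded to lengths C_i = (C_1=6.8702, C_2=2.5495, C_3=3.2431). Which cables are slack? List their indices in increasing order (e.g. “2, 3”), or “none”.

1, 3

i=1: geometric 6.0415 vs commanded 6.8702 ⇒ slack
i=2: geometric 2.5495 vs commanded 2.5495 ⇒ taut
i=3: geometric 2.5495 vs commanded 3.2431 ⇒ slack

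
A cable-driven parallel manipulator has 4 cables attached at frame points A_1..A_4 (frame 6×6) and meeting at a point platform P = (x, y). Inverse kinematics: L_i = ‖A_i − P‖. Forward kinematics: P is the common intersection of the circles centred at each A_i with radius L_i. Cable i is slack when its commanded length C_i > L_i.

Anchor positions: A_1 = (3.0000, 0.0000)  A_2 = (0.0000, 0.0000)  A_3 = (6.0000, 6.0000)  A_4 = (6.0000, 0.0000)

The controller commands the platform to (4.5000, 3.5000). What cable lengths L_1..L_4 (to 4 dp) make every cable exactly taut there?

cable 1: Δx=-1.5000, Δy=-3.5000; L_1 = √(Δx²+Δy²) = 3.8079
cable 2: Δx=-4.5000, Δy=-3.5000; L_2 = √(Δx²+Δy²) = 5.7009
cable 3: Δx=1.5000, Δy=2.5000; L_3 = √(Δx²+Δy²) = 2.9155
cable 4: Δx=1.5000, Δy=-3.5000; L_4 = √(Δx²+Δy²) = 3.8079

(3.8079, 5.7009, 2.9155, 3.8079)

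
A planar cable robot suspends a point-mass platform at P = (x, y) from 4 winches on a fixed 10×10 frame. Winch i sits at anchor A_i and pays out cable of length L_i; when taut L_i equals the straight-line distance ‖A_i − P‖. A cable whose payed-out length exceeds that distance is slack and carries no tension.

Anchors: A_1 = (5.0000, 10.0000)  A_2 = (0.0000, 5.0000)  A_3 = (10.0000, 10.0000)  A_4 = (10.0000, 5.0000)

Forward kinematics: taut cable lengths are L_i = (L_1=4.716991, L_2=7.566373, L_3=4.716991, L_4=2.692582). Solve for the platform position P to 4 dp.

circle eqns → linear via eq_j − eq_1; set q_j = A_j·A_j − L_j²
q_1 = 25.0000+100.0000−22.2500 = 102.7500
10.0000·x + 10.0000·y = q_1−q_2 = 135.0000
-10.0000·x + 0.0000·y = q_1−q_3 = -75.0000
-10.0000·x + 10.0000·y = q_1−q_4 = -15.0000
solve first two rows → x=7.5000, y=6.0000
check cable 4: ‖A_4−P‖² = 7.2500 ≈ L_4² = 7.2500 ✓

(7.5000, 6.0000)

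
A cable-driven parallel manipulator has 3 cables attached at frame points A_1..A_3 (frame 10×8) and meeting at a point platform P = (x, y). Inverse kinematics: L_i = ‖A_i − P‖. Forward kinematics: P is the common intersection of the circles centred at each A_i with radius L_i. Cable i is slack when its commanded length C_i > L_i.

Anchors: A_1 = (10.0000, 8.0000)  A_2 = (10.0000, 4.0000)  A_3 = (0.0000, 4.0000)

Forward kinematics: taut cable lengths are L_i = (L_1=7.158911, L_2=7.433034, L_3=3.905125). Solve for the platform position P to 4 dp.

circle eqns → linear via eq_j − eq_1; set c_j = A_j·A_j − L_j²
c_1 = 100.0000+64.0000−51.2500 = 112.7500
0.0000·x + 8.0000·y = c_1−c_2 = 52.0000
20.0000·x + 8.0000·y = c_1−c_3 = 112.0000
solve first two rows → x=3.0000, y=6.5000

(3.0000, 6.5000)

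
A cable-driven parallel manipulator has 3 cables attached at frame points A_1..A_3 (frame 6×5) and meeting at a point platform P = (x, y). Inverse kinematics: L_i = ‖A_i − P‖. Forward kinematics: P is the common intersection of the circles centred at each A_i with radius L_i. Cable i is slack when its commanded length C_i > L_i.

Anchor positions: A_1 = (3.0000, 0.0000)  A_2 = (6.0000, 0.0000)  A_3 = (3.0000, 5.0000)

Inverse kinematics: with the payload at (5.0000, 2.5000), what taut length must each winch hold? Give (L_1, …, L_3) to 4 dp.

cable 1: Δx=-2.0000, Δy=-2.5000; L_1 = √(Δx²+Δy²) = 3.2016
cable 2: Δx=1.0000, Δy=-2.5000; L_2 = √(Δx²+Δy²) = 2.6926
cable 3: Δx=-2.0000, Δy=2.5000; L_3 = √(Δx²+Δy²) = 3.2016

(3.2016, 2.6926, 3.2016)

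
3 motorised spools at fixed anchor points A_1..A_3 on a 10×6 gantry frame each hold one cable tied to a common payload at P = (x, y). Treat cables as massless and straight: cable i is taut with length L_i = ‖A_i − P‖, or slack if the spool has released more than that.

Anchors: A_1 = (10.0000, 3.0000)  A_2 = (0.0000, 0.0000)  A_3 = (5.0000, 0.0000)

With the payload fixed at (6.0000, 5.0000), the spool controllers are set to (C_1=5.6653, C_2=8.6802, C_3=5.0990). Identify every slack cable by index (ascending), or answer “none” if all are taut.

1, 2

cable 1: √((4.0000)²+(-2.0000)²)=4.4721, C_1=5.6653: slack
cable 2: √((-6.0000)²+(-5.0000)²)=7.8102, C_2=8.6802: slack
cable 3: √((-1.0000)²+(-5.0000)²)=5.0990, C_3=5.0990: taut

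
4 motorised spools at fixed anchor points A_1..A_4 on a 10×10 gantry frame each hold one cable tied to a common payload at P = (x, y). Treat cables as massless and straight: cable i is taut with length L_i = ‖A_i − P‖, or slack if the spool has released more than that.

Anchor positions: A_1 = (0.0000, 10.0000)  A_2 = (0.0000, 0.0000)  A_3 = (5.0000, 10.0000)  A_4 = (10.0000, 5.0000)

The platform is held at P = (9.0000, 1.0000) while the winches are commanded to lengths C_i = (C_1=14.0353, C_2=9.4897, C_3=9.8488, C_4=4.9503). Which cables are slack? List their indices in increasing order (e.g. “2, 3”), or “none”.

cable 1: √((-9.0000)²+(9.0000)²)=12.7279, C_1=14.0353: slack
cable 2: √((-9.0000)²+(-1.0000)²)=9.0554, C_2=9.4897: slack
cable 3: √((-4.0000)²+(9.0000)²)=9.8489, C_3=9.8488: taut
cable 4: √((1.0000)²+(4.0000)²)=4.1231, C_4=4.9503: slack

1, 2, 4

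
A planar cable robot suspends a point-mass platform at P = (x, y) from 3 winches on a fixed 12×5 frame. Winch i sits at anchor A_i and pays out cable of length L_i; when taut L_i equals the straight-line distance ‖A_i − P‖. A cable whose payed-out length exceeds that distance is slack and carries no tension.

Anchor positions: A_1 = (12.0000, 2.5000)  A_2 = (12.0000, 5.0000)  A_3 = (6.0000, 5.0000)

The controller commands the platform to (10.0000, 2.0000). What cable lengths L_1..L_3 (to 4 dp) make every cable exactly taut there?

cable 1: Δx=2.0000, Δy=0.5000; L_1 = √(Δx²+Δy²) = 2.0616
cable 2: Δx=2.0000, Δy=3.0000; L_2 = √(Δx²+Δy²) = 3.6056
cable 3: Δx=-4.0000, Δy=3.0000; L_3 = √(Δx²+Δy²) = 5.0000

(2.0616, 3.6056, 5.0000)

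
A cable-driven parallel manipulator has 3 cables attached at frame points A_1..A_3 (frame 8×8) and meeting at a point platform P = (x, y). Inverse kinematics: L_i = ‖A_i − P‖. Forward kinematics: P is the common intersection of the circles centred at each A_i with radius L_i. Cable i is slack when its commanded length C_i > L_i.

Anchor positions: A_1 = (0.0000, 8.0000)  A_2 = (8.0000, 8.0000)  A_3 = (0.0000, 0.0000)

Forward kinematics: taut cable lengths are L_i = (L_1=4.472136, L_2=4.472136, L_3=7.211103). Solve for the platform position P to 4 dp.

(4.0000, 6.0000)

expand ‖A_i−P‖²=L_i² and subtract eq 1 (c_i ≔ ‖A_i‖²−L_i²)
c_1 = 0.0000+64.0000−20.0000 = 44.0000
eq1−eq2 → [-16.0000  0.0000]·P = -64.0000
eq1−eq3 → [0.0000  16.0000]·P = 96.0000
2×2 solve → P = (4.0000, 6.0000)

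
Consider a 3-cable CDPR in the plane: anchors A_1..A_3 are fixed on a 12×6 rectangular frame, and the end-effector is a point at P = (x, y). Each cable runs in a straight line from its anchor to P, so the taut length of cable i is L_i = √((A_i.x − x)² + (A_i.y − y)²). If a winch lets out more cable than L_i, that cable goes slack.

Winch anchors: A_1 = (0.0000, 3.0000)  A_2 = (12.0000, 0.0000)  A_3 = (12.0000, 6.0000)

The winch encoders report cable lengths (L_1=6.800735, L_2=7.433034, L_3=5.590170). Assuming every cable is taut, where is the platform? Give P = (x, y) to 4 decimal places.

(6.5000, 5.0000)

circle eqns → linear via eq_j − eq_1; set q_j = A_j·A_j − L_j²
q_1 = 0.0000+9.0000−46.2500 = -37.2500
-24.0000·x + 6.0000·y = q_1−q_2 = -126.0000
-24.0000·x − 6.0000·y = q_1−q_3 = -186.0000
solve first two rows → x=6.5000, y=5.0000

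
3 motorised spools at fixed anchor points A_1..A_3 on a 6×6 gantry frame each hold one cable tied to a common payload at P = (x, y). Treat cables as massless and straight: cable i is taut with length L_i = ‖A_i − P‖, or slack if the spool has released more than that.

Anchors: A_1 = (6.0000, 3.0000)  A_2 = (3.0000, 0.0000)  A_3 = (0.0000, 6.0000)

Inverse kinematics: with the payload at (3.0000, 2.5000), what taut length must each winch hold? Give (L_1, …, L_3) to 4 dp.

(3.0414, 2.5000, 4.6098)

L_1 = √((6.0000−3.0000)² + (3.0000−2.5000)²) = 3.0414
L_2 = √((3.0000−3.0000)² + (0.0000−2.5000)²) = 2.5000
L_3 = √((0.0000−3.0000)² + (6.0000−2.5000)²) = 4.6098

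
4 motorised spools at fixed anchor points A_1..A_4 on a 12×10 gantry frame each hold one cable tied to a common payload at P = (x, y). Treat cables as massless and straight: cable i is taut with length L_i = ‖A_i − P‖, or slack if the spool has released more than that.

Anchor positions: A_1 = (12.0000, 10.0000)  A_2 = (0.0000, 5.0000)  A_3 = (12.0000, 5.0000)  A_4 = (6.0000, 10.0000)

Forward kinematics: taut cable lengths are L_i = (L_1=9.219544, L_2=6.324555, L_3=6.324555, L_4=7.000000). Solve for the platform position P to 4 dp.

each cable: (A_i−P)·(A_i−P) = L_i²; let c_i = ‖A_i‖²−L_i²
c_1 = 144.0000+100.0000−85.0000 = 159.0000
row 1: 24.0000x + 10.0000y = 174.0000  (c_2=-15.0000)
row 2: 0.0000x + 10.0000y = 30.0000  (c_3=129.0000)
row 3: 12.0000x + 0.0000y = 72.0000  (c_4=87.0000)
Cramer on rows 1–2 → x = 6.0000, y = 3.0000
check cable 4: ‖A_4−P‖² = 49.0000 ≈ L_4² = 49.0000 ✓

(6.0000, 3.0000)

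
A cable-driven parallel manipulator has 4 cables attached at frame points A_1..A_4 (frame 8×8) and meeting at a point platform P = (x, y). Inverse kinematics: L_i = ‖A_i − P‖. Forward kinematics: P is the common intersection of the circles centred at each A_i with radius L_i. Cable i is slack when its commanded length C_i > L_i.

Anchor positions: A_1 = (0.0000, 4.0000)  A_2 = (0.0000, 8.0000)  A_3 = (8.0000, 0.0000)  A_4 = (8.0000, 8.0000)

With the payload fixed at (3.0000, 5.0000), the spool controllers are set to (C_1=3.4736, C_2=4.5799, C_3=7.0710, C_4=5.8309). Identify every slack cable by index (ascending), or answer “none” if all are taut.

1, 2

i=1: geometric 3.1623 vs commanded 3.4736 ⇒ slack
i=2: geometric 4.2426 vs commanded 4.5799 ⇒ slack
i=3: geometric 7.0711 vs commanded 7.0710 ⇒ taut
i=4: geometric 5.8310 vs commanded 5.8309 ⇒ taut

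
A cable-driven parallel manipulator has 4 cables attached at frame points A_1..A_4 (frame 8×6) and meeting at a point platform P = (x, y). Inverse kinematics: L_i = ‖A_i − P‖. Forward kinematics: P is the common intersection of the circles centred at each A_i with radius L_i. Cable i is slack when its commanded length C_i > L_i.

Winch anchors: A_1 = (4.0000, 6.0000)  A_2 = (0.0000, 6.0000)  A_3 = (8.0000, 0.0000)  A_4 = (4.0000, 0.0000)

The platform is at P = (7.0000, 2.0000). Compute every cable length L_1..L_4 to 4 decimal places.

cable 1: Δx=-3.0000, Δy=4.0000; L_1 = √(Δx²+Δy²) = 5.0000
cable 2: Δx=-7.0000, Δy=4.0000; L_2 = √(Δx²+Δy²) = 8.0623
cable 3: Δx=1.0000, Δy=-2.0000; L_3 = √(Δx²+Δy²) = 2.2361
cable 4: Δx=-3.0000, Δy=-2.0000; L_4 = √(Δx²+Δy²) = 3.6056

(5.0000, 8.0623, 2.2361, 3.6056)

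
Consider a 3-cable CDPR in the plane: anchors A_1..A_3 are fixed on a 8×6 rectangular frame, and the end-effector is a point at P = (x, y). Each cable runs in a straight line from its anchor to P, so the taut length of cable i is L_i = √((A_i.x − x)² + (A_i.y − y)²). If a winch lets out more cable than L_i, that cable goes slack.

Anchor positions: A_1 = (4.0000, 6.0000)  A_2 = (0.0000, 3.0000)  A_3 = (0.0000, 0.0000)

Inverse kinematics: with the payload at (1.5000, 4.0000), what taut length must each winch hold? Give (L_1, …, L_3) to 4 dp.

(3.2016, 1.8028, 4.2720)

cable 1: Δx=2.5000, Δy=2.0000; L_1 = √(Δx²+Δy²) = 3.2016
cable 2: Δx=-1.5000, Δy=-1.0000; L_2 = √(Δx²+Δy²) = 1.8028
cable 3: Δx=-1.5000, Δy=-4.0000; L_3 = √(Δx²+Δy²) = 4.2720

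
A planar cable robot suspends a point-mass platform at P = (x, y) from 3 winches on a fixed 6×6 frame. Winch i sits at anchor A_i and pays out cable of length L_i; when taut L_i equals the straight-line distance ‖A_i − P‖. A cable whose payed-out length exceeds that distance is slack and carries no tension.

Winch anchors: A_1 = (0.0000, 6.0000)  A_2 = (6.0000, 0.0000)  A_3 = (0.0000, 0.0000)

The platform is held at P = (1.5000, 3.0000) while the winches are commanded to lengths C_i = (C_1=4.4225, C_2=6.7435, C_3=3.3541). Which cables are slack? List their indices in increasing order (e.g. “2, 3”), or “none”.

i=1: geometric 3.3541 vs commanded 4.4225 ⇒ slack
i=2: geometric 5.4083 vs commanded 6.7435 ⇒ slack
i=3: geometric 3.3541 vs commanded 3.3541 ⇒ taut

1, 2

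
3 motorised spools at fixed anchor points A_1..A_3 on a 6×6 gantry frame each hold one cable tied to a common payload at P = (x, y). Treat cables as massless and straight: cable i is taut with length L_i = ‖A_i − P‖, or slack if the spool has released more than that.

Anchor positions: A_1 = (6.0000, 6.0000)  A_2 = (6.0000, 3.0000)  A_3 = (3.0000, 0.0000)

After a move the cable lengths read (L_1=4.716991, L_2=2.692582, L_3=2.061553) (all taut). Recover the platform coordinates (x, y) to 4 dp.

(3.5000, 2.0000)

expand ‖A_i−P‖²=L_i² and subtract eq 1 (k_i ≔ ‖A_i‖²−L_i²)
k_1 = 36.0000+36.0000−22.2500 = 49.7500
eq1−eq2 → [0.0000  6.0000]·P = 12.0000
eq1−eq3 → [6.0000  12.0000]·P = 45.0000
2×2 solve → P = (3.5000, 2.0000)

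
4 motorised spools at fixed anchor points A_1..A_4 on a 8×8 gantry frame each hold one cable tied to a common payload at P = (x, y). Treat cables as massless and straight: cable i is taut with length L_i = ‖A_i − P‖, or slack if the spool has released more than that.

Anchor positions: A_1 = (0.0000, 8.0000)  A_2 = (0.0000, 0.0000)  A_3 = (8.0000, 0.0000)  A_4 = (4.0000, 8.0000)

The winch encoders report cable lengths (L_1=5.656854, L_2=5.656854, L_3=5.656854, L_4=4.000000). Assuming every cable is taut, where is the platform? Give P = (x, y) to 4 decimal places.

each cable: (A_i−P)·(A_i−P) = L_i²; let k_i = ‖A_i‖²−L_i²
k_1 = 0.0000+64.0000−32.0000 = 32.0000
row 1: 0.0000x + 16.0000y = 64.0000  (k_2=-32.0000)
row 2: -16.0000x + 16.0000y = 0.0000  (k_3=32.0000)
row 3: -8.0000x + 0.0000y = -32.0000  (k_4=64.0000)
Cramer on rows 1–2 → x = 4.0000, y = 4.0000
check cable 4: ‖A_4−P‖² = 16.0000 ≈ L_4² = 16.0000 ✓

(4.0000, 4.0000)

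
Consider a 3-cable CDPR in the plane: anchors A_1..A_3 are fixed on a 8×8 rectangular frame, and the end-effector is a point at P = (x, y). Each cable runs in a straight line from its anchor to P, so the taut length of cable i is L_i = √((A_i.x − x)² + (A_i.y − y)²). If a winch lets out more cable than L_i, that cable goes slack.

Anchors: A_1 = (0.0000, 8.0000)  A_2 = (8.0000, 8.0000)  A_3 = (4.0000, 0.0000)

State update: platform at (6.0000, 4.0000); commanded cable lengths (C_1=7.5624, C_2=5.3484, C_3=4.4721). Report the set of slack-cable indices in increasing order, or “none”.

1, 2

cable 1: L_1 = ‖A_1−P‖ = 7.2111;  C_1 = 7.5624 → slack
cable 2: L_2 = ‖A_2−P‖ = 4.4721;  C_2 = 5.3484 → slack
cable 3: L_3 = ‖A_3−P‖ = 4.4721;  C_3 = 4.4721 → taut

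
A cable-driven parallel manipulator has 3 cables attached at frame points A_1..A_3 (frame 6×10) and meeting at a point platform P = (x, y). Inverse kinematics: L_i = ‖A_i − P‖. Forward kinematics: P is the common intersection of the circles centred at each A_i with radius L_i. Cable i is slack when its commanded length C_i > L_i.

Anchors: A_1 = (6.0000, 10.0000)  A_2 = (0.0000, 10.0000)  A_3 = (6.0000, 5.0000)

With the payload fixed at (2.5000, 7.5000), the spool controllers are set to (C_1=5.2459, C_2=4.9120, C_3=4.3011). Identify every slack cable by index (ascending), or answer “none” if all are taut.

cable 1: L_1 = ‖A_1−P‖ = 4.3012;  C_1 = 5.2459 → slack
cable 2: L_2 = ‖A_2−P‖ = 3.5355;  C_2 = 4.9120 → slack
cable 3: L_3 = ‖A_3−P‖ = 4.3012;  C_3 = 4.3011 → taut

1, 2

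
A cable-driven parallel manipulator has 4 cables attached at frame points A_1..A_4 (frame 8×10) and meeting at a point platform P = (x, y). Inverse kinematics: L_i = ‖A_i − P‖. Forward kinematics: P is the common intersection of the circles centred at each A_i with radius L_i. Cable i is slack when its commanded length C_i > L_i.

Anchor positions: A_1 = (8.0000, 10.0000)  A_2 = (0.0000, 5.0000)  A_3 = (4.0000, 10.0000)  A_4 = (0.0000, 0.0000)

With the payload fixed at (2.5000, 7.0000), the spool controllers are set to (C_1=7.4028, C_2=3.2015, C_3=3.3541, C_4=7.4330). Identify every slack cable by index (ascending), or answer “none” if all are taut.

cable 1: L_1 = ‖A_1−P‖ = 6.2650;  C_1 = 7.4028 → slack
cable 2: L_2 = ‖A_2−P‖ = 3.2016;  C_2 = 3.2015 → taut
cable 3: L_3 = ‖A_3−P‖ = 3.3541;  C_3 = 3.3541 → taut
cable 4: L_4 = ‖A_4−P‖ = 7.4330;  C_4 = 7.4330 → taut

1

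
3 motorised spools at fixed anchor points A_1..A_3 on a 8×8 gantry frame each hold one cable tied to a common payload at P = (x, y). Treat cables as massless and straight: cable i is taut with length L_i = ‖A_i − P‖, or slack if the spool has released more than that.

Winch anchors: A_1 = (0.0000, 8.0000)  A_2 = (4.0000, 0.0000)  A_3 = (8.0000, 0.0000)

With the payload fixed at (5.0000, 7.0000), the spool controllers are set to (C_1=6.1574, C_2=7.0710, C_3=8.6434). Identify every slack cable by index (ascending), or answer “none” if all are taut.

cable 1: √((-5.0000)²+(1.0000)²)=5.0990, C_1=6.1574: slack
cable 2: √((-1.0000)²+(-7.0000)²)=7.0711, C_2=7.0710: taut
cable 3: √((3.0000)²+(-7.0000)²)=7.6158, C_3=8.6434: slack

1, 3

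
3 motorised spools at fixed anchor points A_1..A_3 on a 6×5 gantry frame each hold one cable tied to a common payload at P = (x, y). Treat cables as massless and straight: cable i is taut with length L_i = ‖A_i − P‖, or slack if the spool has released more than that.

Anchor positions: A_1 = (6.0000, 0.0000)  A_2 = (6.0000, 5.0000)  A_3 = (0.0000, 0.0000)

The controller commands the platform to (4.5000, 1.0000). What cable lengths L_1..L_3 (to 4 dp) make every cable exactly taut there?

(1.8028, 4.2720, 4.6098)

cable 1: Δx=1.5000, Δy=-1.0000; L_1 = √(Δx²+Δy²) = 1.8028
cable 2: Δx=1.5000, Δy=4.0000; L_2 = √(Δx²+Δy²) = 4.2720
cable 3: Δx=-4.5000, Δy=-1.0000; L_3 = √(Δx²+Δy²) = 4.6098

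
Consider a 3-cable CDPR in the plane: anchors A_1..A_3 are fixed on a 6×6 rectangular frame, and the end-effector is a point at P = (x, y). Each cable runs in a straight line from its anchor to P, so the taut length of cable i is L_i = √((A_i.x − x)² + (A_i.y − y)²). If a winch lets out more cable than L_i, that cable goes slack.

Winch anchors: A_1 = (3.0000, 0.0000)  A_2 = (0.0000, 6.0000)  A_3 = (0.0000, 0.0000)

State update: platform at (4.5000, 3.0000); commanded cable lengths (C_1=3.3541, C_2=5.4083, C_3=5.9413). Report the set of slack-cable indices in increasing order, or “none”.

cable 1: √((-1.5000)²+(-3.0000)²)=3.3541, C_1=3.3541: taut
cable 2: √((-4.5000)²+(3.0000)²)=5.4083, C_2=5.4083: taut
cable 3: √((-4.5000)²+(-3.0000)²)=5.4083, C_3=5.9413: slack

3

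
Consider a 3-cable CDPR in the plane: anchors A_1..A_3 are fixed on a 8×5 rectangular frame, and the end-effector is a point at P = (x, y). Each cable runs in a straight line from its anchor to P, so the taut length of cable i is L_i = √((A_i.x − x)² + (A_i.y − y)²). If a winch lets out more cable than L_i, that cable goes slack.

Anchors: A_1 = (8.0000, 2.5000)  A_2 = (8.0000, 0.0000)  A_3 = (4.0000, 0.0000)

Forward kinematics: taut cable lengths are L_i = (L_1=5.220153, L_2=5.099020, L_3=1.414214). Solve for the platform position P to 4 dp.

(3.0000, 1.0000)

circle eqns → linear via eq_j − eq_1; set c_j = A_j·A_j − L_j²
c_1 = 64.0000+6.2500−27.2500 = 43.0000
0.0000·x + 5.0000·y = c_1−c_2 = 5.0000
8.0000·x + 5.0000·y = c_1−c_3 = 29.0000
solve first two rows → x=3.0000, y=1.0000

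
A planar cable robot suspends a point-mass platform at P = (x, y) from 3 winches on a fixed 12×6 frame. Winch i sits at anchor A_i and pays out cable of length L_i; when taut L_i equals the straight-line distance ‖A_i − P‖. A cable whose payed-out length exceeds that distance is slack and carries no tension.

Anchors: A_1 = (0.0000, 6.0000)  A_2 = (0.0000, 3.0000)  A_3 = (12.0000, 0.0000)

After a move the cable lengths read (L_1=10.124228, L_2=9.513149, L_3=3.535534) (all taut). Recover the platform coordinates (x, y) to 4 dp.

(9.5000, 2.5000)

expand ‖A_i−P‖²=L_i² and subtract eq 1 (k_i ≔ ‖A_i‖²−L_i²)
k_1 = 0.0000+36.0000−102.5000 = -66.5000
eq1−eq2 → [0.0000  6.0000]·P = 15.0000
eq1−eq3 → [-24.0000  12.0000]·P = -198.0000
2×2 solve → P = (9.5000, 2.5000)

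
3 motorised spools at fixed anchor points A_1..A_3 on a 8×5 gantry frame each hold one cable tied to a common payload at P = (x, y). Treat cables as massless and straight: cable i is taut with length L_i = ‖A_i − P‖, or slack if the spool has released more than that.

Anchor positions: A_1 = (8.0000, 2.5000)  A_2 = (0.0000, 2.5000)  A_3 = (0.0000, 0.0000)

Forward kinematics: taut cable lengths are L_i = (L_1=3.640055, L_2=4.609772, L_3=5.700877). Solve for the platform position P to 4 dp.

(4.5000, 3.5000)

circle eqns → linear via eq_j − eq_1; set k_j = A_j·A_j − L_j²
k_1 = 64.0000+6.2500−13.2500 = 57.0000
16.0000·x + 0.0000·y = k_1−k_2 = 72.0000
16.0000·x + 5.0000·y = k_1−k_3 = 89.5000
solve first two rows → x=4.5000, y=3.5000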